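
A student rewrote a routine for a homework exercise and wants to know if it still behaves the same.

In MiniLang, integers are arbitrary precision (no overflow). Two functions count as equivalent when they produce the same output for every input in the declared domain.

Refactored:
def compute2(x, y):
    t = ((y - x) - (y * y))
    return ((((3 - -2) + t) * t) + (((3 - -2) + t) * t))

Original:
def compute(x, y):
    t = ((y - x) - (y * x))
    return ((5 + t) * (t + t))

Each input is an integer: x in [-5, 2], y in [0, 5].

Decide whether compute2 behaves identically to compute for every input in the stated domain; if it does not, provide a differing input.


At x=-5, y=1: compute gives 352, compute2 gives 100.
verdict: not equivalent; witness: x=-5, y=1


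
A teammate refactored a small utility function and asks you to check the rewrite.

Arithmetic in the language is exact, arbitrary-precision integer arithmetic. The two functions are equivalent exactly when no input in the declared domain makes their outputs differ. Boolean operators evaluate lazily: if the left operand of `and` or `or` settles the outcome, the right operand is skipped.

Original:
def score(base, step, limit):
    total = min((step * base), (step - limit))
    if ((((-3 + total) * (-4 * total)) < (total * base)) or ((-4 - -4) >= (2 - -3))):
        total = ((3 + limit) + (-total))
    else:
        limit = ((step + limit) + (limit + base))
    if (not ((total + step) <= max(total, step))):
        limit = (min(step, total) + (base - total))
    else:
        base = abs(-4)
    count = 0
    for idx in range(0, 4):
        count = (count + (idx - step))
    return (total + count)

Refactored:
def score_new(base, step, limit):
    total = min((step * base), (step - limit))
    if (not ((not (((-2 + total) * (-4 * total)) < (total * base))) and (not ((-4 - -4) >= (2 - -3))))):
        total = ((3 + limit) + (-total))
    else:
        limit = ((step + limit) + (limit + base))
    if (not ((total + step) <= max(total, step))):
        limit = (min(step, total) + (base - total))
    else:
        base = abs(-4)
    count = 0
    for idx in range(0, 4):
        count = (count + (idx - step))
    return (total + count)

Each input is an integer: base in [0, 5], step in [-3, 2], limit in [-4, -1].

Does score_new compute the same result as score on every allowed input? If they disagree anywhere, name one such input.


At base=1, step=2, limit=-4: score gives 0, score_new gives -5.
verdict: not equivalent; witness: base=1, step=2, limit=-4


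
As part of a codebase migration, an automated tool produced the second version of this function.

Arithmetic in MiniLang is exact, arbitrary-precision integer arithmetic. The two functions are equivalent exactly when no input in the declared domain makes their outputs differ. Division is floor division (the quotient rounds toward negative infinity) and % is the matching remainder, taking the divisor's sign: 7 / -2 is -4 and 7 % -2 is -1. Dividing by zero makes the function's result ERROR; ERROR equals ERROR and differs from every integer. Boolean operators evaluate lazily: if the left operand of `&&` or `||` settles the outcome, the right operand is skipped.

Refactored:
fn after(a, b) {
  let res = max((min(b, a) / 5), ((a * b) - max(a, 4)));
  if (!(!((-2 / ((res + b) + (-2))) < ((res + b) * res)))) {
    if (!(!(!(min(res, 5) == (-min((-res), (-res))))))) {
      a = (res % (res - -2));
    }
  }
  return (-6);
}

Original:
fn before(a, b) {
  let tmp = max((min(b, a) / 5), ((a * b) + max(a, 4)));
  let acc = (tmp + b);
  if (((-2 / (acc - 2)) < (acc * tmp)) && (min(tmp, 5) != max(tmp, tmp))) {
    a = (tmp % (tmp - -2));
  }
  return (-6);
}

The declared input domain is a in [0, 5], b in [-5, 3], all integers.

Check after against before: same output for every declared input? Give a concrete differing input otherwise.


Not equivalent: a=0, b=-2 separates them (ERROR vs -6).
before: tmp = 4; acc = 2; division by zero -> ERROR
after: res = -1; (!(!((-2 / ((res + b) + (-2))) < ((res + b) * res)))) -> true; (!(!(!(min(res, 5) == (-min((-res), (-res))))))) -> false; return -6
verdict: not equivalent; witness: a=0, b=-2


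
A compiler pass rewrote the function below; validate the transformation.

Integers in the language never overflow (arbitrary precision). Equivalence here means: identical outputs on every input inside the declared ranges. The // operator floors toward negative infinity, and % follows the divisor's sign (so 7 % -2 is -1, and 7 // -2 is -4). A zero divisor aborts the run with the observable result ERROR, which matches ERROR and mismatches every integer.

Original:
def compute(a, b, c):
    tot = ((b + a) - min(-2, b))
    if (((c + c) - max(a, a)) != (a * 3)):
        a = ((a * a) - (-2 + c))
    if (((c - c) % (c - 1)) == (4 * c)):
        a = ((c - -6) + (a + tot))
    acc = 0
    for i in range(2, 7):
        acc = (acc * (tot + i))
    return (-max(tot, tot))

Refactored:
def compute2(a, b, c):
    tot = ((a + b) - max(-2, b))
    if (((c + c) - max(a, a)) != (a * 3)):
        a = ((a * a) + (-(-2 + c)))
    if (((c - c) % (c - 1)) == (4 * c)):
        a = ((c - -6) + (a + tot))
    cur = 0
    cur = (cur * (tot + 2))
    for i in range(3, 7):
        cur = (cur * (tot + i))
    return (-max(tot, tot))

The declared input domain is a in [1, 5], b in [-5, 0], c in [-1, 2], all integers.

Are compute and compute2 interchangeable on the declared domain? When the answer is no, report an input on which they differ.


Consider the input a=1, b=-5, c=-1.
compute: tot := 1 | (((c + c) - max(a, a)) != (a * 3)): true | a := 4 | (((c - c) % (c - 1)) == (4 * c)): false | acc := 0 | iter i=2: | acc := 0 | iter i=3: | acc := 0 | iter i=4: | acc := 0 | iter i=5: | acc := 0 | iter i=6: | acc := 0 | result -1
compute2: tot := -2 | (((c + c) - max(a, a)) != (a * 3)): true | a := 4 | (((c - c) % (c - 1)) == (4 * c)): false | cur := 0 | cur := 0 | iter i=3: | cur := 0 | iter i=4: | cur := 0 | iter i=5: | cur := 0 | iter i=6: | cur := 0 | result 2
-1 vs 2 — the two versions disagree here.
verdict: not equivalent; witness: a=1, b=-5, c=-1


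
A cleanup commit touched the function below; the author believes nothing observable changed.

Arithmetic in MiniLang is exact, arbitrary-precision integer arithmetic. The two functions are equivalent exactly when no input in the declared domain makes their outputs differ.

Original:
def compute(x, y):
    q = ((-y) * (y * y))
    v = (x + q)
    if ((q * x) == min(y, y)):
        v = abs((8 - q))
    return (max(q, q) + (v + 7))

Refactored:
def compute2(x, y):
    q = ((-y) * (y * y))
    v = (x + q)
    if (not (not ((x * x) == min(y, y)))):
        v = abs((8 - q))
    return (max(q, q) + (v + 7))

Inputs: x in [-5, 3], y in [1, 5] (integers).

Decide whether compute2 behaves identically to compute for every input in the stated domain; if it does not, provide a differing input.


The rewrite breaks on x=-2, y=4, where the results are -123 and 15.
compute: q = -64; v = -66; ((q * x) == min(y, y)) -> false; return -123
compute2: q = -64; v = -66; (not (not ((x * x) == min(y, y)))) -> true; v = 72; return 15
verdict: not equivalent; witness: x=-2, y=4


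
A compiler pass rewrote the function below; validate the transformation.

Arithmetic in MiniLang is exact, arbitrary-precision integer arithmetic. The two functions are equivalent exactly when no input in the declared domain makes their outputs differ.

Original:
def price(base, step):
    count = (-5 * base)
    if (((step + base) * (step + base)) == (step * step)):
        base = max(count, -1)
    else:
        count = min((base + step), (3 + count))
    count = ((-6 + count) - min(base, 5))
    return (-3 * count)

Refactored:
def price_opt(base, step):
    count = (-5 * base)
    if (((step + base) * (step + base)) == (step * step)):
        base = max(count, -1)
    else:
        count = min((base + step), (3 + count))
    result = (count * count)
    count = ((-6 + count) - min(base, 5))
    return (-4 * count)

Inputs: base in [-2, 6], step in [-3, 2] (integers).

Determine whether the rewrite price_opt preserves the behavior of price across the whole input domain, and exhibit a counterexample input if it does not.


Not equivalent: base=-2, step=-3 separates them (27 vs 36).
price: count := 10 | (((step + base) * (step + base)) == (step * step)): false | count := -5 | count := -9 | result 27
price_opt: count := 10 | (((step + base) * (step + base)) == (step * step)): false | count := -5 | result := 25 | count := -9 | result 36
verdict: not equivalent; witness: base=-2, step=-3


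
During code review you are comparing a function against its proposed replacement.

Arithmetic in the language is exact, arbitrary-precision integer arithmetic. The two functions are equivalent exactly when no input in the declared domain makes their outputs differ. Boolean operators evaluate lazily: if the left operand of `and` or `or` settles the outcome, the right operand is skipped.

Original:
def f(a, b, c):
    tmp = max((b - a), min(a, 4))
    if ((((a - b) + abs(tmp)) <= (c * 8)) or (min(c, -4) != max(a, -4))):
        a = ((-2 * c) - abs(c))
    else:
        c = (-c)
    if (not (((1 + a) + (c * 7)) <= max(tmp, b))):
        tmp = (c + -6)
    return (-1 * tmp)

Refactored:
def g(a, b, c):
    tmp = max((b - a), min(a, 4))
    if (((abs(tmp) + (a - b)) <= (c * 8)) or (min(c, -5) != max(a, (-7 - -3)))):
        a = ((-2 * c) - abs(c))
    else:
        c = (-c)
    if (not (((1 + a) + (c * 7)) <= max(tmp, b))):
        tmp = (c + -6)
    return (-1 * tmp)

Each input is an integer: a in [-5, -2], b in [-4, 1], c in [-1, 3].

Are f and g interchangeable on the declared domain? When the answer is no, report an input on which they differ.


There is a counterexample at a=-5, b=-4, c=-1: 5 on one side, -1 on the other.
f: tmp becomes 1; next ((((a - b) + abs(tmp)) <= (c * 8)) or (min(c, -4) != max(a, -4))) evaluates to false; next c becomes 1; next (not (((1 + a) + (c * 7)) <= max(tmp, b))) evaluates to true; next tmp becomes -5; next final value 5
g: tmp becomes 1; next (((abs(tmp) + (a - b)) <= (c * 8)) or (min(c, -5) != max(a, (-7 - -3)))) evaluates to true; next a becomes 1; next (not (((1 + a) + (c * 7)) <= max(tmp, b))) evaluates to false; next final value -1
verdict: not equivalent; witness: a=-5, b=-4, c=-1


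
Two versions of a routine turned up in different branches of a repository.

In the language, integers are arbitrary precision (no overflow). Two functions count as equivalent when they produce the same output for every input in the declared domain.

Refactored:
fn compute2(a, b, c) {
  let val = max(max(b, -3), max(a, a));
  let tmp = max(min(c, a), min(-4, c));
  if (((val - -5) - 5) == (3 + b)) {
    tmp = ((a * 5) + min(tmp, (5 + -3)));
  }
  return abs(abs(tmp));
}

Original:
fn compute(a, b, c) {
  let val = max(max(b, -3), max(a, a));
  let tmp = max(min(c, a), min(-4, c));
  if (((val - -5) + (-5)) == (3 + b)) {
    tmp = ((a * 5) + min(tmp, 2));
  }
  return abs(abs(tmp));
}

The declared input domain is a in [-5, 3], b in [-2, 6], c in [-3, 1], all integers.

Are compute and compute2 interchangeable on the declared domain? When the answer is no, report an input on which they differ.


Behavior is preserved: although constant usage differs, arithmetic usage differs, the outputs never diverge.
As a probe, take a=-1, b=4, c=1: compute runs val := 4 | tmp := -1 | (((val - -5) + (-5)) == (3 + b)): false | result 1; compute2 runs val := 4 | tmp := -1 | (((val - -5) - 5) == (3 + b)): false | result 1; both end at 1.
An exhaustive pass over the 405 declared inputs shows identical outputs.
verdict: equivalent


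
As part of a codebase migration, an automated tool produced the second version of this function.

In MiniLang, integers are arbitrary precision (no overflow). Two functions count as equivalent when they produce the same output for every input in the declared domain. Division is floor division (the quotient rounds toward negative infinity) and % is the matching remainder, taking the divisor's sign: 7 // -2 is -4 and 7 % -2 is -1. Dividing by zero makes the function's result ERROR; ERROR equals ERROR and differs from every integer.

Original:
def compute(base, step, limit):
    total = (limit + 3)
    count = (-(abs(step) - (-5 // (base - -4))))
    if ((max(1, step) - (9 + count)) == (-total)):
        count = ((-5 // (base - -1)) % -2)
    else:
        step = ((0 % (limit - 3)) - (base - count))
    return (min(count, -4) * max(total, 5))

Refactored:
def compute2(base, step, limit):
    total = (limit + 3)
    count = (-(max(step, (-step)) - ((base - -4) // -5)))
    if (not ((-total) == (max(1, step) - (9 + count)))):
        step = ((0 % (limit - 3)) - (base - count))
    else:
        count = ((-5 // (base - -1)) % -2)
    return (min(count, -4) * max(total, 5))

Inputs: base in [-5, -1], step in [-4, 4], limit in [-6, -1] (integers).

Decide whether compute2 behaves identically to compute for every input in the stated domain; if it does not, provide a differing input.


There is a counterexample at base=-4, step=-4, limit=-6: ERROR on one side, -20 on the other.
compute: total becomes -3; next hits division by zero so the output is ERROR
compute2: total becomes -3; next count becomes -4; next (not ((-total) == (max(1, step) - (9 + count)))) evaluates to true; next step becomes 0; next final value -20
verdict: not equivalent; witness: base=-4, step=-4, limit=-6


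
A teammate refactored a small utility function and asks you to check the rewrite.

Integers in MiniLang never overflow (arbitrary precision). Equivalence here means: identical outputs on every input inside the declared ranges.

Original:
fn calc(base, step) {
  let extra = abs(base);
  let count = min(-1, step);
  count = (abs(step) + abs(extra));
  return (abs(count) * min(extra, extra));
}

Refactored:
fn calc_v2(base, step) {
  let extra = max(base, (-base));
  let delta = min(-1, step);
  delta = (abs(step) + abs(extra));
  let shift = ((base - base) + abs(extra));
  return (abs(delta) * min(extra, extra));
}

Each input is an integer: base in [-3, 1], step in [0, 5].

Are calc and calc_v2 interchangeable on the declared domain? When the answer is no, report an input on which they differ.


Changes here: local variable names differ; also statement counts differ; also arithmetic usage differs; also min/max/abs usage differs; the full 30-point sweep finds no disagreement.
verdict: equivalent


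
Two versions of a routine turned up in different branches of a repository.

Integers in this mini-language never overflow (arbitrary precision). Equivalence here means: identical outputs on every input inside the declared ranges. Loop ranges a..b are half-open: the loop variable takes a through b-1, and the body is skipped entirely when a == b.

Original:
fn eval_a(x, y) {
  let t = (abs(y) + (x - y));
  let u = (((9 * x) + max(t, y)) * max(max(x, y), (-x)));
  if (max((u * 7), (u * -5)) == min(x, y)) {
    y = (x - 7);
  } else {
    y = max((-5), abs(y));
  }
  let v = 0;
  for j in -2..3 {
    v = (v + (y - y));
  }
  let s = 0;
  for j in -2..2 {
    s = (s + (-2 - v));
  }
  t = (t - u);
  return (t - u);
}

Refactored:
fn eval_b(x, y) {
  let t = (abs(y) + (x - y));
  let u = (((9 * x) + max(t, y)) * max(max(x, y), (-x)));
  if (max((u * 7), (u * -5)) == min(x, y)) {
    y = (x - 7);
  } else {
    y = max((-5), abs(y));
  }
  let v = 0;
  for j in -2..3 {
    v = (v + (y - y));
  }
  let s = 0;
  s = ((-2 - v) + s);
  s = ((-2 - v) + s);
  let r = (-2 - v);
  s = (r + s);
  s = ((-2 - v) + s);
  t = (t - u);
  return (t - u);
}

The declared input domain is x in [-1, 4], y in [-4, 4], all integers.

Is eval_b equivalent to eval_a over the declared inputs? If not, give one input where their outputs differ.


Reading the diff, among the changes: local variable names differ, loop structure differs, constant usage differs, statement counts differ, arithmetic usage differs.
As a probe, take x=3, y=-4: eval_a runs t=11, then u=114, then (max((u * 7), (u * -5)) == min(x, y)) is false, then y=4, then v=0, then (j=-2), then v=0, then (j=-1), then v=0, then (j=0), then v=0, then (j=1), then v=0, then (j=2), then v=0, then s=0, then (j=-2), then s=-2, then (j=-1), then s=-4, then (j=0), then s=-6, then (j=1), then s=-8, then t=-103, then returns -217; eval_b runs t=11, then u=114, then (max((u * 7), (u * -5)) == min(x, y)) is false, then y=4, then v=0, then (j=-2), then v=0, then (j=-1), then v=0, then (j=0), then v=0, then (j=1), then v=0, then (j=2), then v=0, then s=0, then s=-2, then s=-4, then r=-2, then s=-6, then s=-8, then t=-103, then returns -217; both end at -217.
An exhaustive pass over the 54 declared inputs shows identical outputs.
verdict: equivalent


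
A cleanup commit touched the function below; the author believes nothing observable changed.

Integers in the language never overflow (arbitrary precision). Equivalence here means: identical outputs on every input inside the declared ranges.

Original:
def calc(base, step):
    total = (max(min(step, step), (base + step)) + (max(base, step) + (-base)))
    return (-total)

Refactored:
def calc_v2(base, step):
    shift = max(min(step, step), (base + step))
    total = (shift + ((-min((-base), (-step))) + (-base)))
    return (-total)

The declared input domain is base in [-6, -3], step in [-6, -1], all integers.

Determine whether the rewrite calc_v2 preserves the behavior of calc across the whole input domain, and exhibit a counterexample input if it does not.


Side by side, the visible changes include: min/max/abs usage differs; also local variable names differ; also statement counts differ.
Spot check at base=-3, step=-2 — calc: total = -1; return 1. calc_v2: shift = -2; total = -1; return 1. Both give 1.
Across all 24 domain points the two functions coincide.
verdict: equivalent


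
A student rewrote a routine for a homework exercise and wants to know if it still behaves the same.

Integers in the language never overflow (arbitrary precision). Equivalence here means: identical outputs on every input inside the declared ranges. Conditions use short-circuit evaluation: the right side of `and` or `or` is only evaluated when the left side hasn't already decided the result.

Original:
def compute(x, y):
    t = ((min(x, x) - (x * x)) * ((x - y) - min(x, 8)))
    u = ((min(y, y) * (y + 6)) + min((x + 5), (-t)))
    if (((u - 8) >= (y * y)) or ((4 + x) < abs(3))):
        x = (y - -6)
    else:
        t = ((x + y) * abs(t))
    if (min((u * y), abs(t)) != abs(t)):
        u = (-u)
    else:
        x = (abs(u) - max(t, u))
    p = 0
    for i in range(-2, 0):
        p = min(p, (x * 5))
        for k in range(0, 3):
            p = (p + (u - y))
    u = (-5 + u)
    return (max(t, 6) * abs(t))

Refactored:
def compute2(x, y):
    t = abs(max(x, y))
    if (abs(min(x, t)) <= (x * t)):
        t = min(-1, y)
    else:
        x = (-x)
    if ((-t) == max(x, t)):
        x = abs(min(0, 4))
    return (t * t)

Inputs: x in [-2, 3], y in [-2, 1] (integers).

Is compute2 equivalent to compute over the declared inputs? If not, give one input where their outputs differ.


The rewrite breaks on x=-2, y=-2, where the results are 72 and 4.
compute: t := -12 | u := -5 | (((u - 8) >= (y * y)) or ((4 + x) < abs(3))): true | x := 4 | (min((u * y), abs(t)) != abs(t)): true | u := 5 | p := 0 | iter i=-2: | p := 0 | iter k=0: | p := 7 | iter k=1: | p := 14 | iter k=2: | p := 21 | iter i=-1: | p := 20 | iter k=0: | p := 27 | iter k=1: | p := 34 | iter k=2: | p := 41 | u := 0 | result 72
compute2: t := 2 | (abs(min(x, t)) <= (x * t)): false | x := 2 | ((-t) == max(x, t)): false | result 4
verdict: not equivalent; witness: x=-2, y=-2


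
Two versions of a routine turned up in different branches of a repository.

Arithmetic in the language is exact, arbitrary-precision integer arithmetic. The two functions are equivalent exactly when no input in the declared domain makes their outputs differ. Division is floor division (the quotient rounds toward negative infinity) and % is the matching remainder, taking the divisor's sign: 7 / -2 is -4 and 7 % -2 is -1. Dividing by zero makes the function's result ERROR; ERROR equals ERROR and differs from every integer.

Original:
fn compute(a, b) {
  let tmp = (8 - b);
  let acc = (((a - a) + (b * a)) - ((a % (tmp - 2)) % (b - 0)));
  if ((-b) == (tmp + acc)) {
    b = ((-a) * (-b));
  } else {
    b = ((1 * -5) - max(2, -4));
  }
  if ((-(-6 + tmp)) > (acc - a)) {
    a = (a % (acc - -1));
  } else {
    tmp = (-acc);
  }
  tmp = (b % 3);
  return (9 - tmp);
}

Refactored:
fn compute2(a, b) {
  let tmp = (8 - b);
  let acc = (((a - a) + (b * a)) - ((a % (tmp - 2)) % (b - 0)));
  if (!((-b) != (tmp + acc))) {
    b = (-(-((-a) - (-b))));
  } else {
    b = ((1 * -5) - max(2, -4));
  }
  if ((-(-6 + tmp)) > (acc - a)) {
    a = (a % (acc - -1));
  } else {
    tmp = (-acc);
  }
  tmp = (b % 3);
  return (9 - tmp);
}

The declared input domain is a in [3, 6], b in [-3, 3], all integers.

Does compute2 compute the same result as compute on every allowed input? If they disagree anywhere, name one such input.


There is a counterexample at a=4, b=-2: 8 on one side, 9 on the other.
compute: tmp becomes 10; next acc becomes -8; next ((-b) == (tmp + acc)) evaluates to true; next b becomes -8; next ((-(-6 + tmp)) > (acc - a)) evaluates to true; next a becomes -3; next tmp becomes 1; next final value 8
compute2: tmp becomes 10; next acc becomes -8; next (!((-b) != (tmp + acc))) evaluates to true; next b becomes -6; next ((-(-6 + tmp)) > (acc - a)) evaluates to true; next a becomes -3; next tmp becomes 0; next final value 9
verdict: not equivalent; witness: a=4, b=-2


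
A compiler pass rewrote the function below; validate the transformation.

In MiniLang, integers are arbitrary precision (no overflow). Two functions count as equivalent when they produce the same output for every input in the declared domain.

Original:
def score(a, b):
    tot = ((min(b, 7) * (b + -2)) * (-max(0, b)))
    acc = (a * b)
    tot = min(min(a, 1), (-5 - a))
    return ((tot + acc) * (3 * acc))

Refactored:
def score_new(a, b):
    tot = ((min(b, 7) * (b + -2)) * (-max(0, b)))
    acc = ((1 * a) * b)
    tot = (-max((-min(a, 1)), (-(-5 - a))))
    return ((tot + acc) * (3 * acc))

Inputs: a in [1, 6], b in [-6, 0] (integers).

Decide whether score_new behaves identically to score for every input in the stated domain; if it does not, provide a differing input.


Although constant usage differs; also min/max/abs usage differs; also arithmetic usage differs, 42/42 inputs agree.
verdict: equivalent


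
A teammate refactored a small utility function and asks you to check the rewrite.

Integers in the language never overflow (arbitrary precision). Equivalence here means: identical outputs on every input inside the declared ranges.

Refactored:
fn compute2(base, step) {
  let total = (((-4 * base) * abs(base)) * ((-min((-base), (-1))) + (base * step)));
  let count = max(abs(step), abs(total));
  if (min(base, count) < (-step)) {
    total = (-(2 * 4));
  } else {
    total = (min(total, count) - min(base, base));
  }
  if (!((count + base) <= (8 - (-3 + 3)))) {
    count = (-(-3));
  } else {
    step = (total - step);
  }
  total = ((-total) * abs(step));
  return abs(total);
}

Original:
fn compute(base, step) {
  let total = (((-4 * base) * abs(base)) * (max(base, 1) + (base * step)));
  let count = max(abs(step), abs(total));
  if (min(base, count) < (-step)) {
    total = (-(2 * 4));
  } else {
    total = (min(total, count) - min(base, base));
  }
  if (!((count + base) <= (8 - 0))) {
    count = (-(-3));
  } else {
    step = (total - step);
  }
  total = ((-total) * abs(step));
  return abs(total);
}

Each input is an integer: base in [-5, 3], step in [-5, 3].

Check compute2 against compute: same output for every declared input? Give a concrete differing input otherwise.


Equivalent — the differences include constant usage differs, and arithmetic usage differs, and min/max/abs usage differs, yet no declared input distinguishes the two.
Spot check at base=2, step=-4 — compute: total := 96 | count := 96 | (min(base, count) < (-step)): true | total := -8 | (!((count + base) <= (8 - 0))): true | count := 3 | total := 32 | result 32. compute2: total := 96 | count := 96 | (min(base, count) < (-step)): true | total := -8 | (!((count + base) <= (8 - (-3 + 3)))): true | count := 3 | total := 32 | result 32. Both give 32.
Checked all 81 inputs in the declared domain: the outputs agree on every one.
verdict: equivalent


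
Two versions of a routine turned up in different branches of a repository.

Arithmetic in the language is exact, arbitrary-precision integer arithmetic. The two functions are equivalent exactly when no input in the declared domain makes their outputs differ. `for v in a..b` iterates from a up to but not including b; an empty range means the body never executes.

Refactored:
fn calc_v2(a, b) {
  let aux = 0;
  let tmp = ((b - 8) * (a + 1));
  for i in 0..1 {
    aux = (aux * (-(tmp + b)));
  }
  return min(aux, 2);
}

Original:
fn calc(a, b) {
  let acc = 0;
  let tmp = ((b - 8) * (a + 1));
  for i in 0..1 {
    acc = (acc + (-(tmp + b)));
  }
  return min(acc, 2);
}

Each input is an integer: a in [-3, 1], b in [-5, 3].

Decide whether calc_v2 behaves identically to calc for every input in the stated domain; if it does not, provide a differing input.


Evaluate both at a=-3, b=-5.
calc: acc := 0 | tmp := 26 | iter i=0: | acc := -21 | result -21
calc_v2: aux := 0 | tmp := 26 | iter i=0: | aux := 0 | result 0
-21 and 0 differ, so these are not the same function on this domain.
verdict: not equivalent; witness: a=-3, b=-5


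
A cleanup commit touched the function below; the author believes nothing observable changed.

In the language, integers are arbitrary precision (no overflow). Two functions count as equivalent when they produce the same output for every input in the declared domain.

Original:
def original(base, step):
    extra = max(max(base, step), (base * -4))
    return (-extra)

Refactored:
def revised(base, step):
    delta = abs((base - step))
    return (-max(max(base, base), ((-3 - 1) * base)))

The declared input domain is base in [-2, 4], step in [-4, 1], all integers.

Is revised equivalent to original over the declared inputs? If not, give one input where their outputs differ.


The rewrite breaks on base=0, step=1, where the results are -1 and 0.
original: extra := 1 | result -1
revised: delta := 1 | result 0
verdict: not equivalent; witness: base=0, step=1


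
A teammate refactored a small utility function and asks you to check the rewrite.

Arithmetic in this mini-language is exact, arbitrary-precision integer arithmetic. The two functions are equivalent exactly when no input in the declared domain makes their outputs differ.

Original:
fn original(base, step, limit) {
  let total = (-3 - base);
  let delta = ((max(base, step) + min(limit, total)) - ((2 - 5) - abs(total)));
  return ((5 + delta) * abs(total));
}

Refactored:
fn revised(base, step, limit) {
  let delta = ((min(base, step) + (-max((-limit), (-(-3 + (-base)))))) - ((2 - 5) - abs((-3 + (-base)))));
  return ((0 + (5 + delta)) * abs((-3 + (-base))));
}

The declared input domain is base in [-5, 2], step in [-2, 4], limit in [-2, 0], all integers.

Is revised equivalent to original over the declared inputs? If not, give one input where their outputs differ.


These are not equivalent — on base=-5, step=-2, limit=-2 the outputs split (12 vs 6).
original: total=2, then delta=1, then returns 12
revised: delta=-2, then returns 6
verdict: not equivalent; witness: base=-5, step=-2, limit=-2


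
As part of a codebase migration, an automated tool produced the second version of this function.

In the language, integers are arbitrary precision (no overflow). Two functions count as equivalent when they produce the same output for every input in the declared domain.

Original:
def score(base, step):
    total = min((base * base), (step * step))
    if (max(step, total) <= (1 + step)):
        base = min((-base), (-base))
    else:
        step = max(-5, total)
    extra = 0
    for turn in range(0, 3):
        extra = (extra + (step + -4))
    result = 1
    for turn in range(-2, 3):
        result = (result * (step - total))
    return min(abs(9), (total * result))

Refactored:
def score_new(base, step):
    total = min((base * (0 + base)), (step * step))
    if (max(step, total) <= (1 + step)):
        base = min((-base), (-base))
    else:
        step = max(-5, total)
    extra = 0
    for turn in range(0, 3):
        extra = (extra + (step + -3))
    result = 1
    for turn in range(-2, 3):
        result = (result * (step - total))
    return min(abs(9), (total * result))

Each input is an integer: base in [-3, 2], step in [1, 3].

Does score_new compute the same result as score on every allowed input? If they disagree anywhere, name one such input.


The suspicious edit (`-4` became `-3`) never changes the result for any input inside the declared domain.
Spot check at base=0, step=3 — score: total := 0 | (max(step, total) <= (1 + step)): true | base := 0 | extra := 0 | iter turn=0: | extra := -1 | iter turn=1: | extra := -2 | iter turn=2: | extra := -3 | result := 1 | iter turn=-2: | result := 3 | iter turn=-1: | result := 9 | iter turn=0: | result := 27 | iter turn=1: | result := 81 | iter turn=2: | result := 243 | result 0. score_new: total := 0 | (max(step, total) <= (1 + step)): true | base := 0 | extra := 0 | iter turn=0: | extra := 0 | iter turn=1: | extra := 0 | iter turn=2: | extra := 0 | result := 1 | iter turn=-2: | result := 3 | iter turn=-1: | result := 9 | iter turn=0: | result := 27 | iter turn=1: | result := 81 | iter turn=2: | result := 243 | result 0. Both give 0.
Every one of the 18 inputs gives matching results.
verdict: equivalent


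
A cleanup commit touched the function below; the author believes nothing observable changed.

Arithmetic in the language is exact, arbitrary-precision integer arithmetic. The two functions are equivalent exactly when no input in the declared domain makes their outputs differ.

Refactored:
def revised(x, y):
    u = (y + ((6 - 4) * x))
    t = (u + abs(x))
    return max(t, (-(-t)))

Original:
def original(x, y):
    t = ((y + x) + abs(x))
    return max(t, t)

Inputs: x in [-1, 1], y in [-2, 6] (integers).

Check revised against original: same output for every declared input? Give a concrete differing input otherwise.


Input x=-1, y=-2: -2 from original versus -3 from revised.
verdict: not equivalent; witness: x=-1, y=-2


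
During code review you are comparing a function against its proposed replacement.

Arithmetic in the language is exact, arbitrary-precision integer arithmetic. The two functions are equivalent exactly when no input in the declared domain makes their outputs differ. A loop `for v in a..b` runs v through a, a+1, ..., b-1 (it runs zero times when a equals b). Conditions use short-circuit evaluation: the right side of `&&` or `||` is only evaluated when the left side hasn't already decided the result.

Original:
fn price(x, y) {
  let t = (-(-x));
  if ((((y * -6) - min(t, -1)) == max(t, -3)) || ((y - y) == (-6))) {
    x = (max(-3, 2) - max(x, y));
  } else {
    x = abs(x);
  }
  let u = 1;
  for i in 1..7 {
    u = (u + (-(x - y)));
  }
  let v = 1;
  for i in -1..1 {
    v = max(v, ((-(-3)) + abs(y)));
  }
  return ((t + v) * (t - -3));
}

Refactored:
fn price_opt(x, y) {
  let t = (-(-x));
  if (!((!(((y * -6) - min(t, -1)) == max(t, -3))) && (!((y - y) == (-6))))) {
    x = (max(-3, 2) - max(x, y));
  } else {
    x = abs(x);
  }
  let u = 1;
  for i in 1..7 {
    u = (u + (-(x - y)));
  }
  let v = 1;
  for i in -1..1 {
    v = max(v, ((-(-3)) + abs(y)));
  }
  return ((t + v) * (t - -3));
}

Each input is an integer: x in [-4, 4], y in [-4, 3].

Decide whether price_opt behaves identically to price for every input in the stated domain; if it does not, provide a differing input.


Side by side, the visible changes include: boolean connective usage differs.
One worked example (x=-2, y=1) — price: t = -2; ((((y * -6) - min(t, -1)) == max(t, -3)) || ((y - y) == (-6))) -> false; x = 2; u = 1; [i=1]; u = 0; [i=2]; u = -1; [i=3]; u = -2; [i=4]; u = -3; [i=5]; u = -4; [i=6]; u = -5; v = 1; [i=-1]; v = 4; [i=0]; v = 4; return 2; price_opt: t = -2; (!((!(((y * -6) - min(t, -1)) == max(t, -3))) && (!((y - y) == (-6))))) -> false; x = 2; u = 1; [i=1]; u = 0; [i=2]; u = -1; [i=3]; u = -2; [i=4]; u = -3; [i=5]; u = -4; [i=6]; u = -5; v = 1; [i=-1]; v = 4; [i=0]; v = 4; return 2; agreement on 2.
An exhaustive pass over the 72 declared inputs shows identical outputs.
verdict: equivalent


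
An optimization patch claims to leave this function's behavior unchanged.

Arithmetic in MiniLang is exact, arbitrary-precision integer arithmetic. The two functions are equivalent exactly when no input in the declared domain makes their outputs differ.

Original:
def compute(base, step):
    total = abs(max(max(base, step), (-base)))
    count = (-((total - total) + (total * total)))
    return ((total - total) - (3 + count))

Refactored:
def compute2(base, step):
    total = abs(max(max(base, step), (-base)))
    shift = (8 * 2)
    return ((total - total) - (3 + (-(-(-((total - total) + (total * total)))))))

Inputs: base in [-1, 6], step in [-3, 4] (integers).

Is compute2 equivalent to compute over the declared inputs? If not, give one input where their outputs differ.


The one real change (`3` became `2`) has no effect anywhere in the declared ranges.
One worked example (base=0, step=-2) — compute: total = 0; count = 0; return -3; compute2: total = 0; shift = 16; return -3; agreement on -3.
An exhaustive pass over the 64 declared inputs shows identical outputs.
verdict: equivalent


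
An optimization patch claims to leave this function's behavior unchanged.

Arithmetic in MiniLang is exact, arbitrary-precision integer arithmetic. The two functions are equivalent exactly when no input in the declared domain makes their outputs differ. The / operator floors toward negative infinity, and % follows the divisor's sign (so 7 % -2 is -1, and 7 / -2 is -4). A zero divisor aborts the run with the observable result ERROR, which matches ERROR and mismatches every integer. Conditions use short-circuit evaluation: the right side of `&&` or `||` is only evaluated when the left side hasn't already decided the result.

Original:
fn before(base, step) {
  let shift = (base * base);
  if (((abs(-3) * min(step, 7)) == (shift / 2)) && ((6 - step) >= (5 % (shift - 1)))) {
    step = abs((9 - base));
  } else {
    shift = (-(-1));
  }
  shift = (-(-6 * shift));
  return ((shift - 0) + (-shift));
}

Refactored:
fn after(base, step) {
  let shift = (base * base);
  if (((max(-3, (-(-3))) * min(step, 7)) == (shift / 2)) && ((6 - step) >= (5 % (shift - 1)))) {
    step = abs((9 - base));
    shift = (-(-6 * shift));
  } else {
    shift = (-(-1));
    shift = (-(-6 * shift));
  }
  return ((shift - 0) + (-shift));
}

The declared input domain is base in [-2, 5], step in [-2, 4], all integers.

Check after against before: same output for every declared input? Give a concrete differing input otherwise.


The two are interchangeable: min/max/abs usage differs, constant usage differs, arithmetic usage differs, statement counts differ, and every declared input agrees.
Spot check at base=4, step=-1 — before: shift := 16 | (((abs(-3) * min(step, 7)) == (shift / 2)) && ((6 - step) >= (5 % (shift - 1)))): false | shift := 1 | shift := 6 | result 0. after: shift := 16 | (((max(-3, (-(-3))) * min(step, 7)) == (shift / 2)) && ((6 - step) >= (5 % (shift - 1)))): false | shift := 1 | shift := 6 | result 0. Both give 0.
An exhaustive pass over the 56 declared inputs shows identical outputs.
verdict: equivalent


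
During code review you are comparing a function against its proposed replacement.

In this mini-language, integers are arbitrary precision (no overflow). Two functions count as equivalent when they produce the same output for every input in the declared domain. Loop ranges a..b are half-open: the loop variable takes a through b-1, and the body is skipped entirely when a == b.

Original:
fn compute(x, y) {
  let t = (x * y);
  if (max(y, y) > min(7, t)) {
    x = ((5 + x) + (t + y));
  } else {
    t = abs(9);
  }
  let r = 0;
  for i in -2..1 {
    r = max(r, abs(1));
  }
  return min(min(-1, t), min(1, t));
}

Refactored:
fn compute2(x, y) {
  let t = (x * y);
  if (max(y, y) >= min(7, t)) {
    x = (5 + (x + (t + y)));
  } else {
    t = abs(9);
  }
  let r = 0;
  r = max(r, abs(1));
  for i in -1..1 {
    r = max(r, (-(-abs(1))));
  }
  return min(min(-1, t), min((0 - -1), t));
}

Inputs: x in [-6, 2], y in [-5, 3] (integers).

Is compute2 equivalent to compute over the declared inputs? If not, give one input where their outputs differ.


Take x=1, y=-5.
compute: t = -5; (max(y, y) > min(7, t)) -> false; t = 9; r = 0; [i=-2]; r = 1; [i=-1]; r = 1; [i=0]; r = 1; return -1
compute2: t = -5; (max(y, y) >= min(7, t)) -> true; x = -4; r = 0; r = 1; [i=-1]; r = 1; [i=0]; r = 1; return -5
-1 and -5 differ, so these are not the same function on this domain.
verdict: not equivalent; witness: x=1, y=-5


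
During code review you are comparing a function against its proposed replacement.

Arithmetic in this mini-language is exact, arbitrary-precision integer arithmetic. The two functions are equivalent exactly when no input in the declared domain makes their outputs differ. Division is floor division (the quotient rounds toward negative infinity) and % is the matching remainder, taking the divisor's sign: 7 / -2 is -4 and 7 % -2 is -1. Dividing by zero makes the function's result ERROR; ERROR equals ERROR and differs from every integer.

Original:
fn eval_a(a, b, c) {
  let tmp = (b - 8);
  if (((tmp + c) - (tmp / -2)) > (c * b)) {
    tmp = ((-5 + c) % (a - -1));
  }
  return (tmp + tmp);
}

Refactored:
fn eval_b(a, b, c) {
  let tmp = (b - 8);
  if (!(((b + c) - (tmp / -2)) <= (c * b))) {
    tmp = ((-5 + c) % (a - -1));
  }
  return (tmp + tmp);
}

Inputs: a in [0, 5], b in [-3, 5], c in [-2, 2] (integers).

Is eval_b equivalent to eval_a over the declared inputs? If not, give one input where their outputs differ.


There is a counterexample at a=0, b=2, c=-2: -12 on one side, 0 on the other.
eval_a: tmp=-6, then (((tmp + c) - (tmp / -2)) > (c * b)) is false, then returns -12
eval_b: tmp=-6, then (!(((b + c) - (tmp / -2)) <= (c * b))) is true, then tmp=0, then returns 0
verdict: not equivalent; witness: a=0, b=2, c=-2


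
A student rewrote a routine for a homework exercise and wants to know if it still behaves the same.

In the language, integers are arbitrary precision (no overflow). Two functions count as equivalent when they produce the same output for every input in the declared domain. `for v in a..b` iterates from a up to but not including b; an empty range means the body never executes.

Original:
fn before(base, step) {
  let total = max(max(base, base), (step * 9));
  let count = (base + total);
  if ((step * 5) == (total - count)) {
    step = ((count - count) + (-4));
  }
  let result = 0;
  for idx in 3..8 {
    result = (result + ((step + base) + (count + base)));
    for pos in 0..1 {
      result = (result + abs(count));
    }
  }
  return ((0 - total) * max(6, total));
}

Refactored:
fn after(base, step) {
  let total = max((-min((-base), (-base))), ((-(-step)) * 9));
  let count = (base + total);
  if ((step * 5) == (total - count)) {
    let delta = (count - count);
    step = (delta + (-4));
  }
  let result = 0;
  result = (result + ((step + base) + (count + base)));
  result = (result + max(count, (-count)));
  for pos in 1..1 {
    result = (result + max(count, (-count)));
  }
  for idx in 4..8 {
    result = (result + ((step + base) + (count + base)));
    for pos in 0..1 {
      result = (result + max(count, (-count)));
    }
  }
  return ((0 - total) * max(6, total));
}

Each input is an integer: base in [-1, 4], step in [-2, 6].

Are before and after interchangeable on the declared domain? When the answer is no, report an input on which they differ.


Side by side, the visible changes include: statement counts differ, loop structure differs, arithmetic usage differs, min/max/abs usage differs, local variable names differ.
As a probe, take base=2, step=3: before runs total = 27; count = 29; ((step * 5) == (total - count)) -> false; result = 0; [idx=3]; result = 36; [pos=0]; result = 65; [idx=4]; result = 101; [pos=0]; result = 130; [idx=5]; result = 166; [pos=0]; result = 195; [idx=6]; result = 231; [pos=0]; result = 260; [idx=7]; result = 296; [pos=0]; result = 325; return -729; after runs total = 27; count = 29; ((step * 5) == (total - count)) -> false; result = 0; result = 36; result = 65; the pos loop: no iterations; [idx=4]; result = 101; [pos=0]; result = 130; [idx=5]; result = 166; [pos=0]; result = 195; [idx=6]; result = 231; [pos=0]; result = 260; [idx=7]; result = 296; [pos=0]; result = 325; return -729; both end at -729.
Every one of the 54 inputs gives matching results.
verdict: equivalent
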